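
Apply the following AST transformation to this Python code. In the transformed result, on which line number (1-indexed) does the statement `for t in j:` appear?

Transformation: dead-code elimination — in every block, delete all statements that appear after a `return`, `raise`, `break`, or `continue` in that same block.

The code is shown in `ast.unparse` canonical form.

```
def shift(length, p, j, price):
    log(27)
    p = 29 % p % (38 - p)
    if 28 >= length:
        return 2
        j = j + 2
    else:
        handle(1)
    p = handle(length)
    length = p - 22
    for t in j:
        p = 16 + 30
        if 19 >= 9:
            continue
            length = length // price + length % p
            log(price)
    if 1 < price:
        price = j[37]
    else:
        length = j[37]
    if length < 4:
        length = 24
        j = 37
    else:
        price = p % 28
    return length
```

10

Transformed code:
def shift(length, p, j, price):
    log(27)
    p = 29 % p % (38 - p)
    if 28 >= length:
        return 2
    else:
        handle(1)
    p = handle(length)
    length = p - 22
    for t in j:
        p = 16 + 30
        if 19 >= 9:
            continue
    if 1 < price:
        price = j[37]
    else:
        length = j[37]
    if length < 4:
        length = 24
        j = 37
    else:
        price = p % 28
    return length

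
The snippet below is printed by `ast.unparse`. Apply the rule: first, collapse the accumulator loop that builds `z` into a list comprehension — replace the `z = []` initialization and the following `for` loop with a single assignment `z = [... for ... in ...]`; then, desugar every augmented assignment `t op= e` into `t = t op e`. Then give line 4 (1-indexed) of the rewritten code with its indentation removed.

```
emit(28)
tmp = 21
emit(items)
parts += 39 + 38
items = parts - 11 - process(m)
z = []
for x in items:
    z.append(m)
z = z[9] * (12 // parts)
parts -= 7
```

parts = parts + (39 + 38)

Transformed code:
emit(28)
tmp = 21
emit(items)
parts = parts + (39 + 38)
items = parts - 11 - process(m)
z = [m for x in items]
z = z[9] * (12 // parts)
parts = parts - 7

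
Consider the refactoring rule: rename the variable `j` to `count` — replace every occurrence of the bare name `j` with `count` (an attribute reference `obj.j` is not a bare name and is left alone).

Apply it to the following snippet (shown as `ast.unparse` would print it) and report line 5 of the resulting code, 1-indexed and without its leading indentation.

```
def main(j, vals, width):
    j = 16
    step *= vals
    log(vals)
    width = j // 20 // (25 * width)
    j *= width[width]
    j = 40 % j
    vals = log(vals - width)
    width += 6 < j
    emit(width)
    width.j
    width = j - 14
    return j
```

width = count // 20 // (25 * width)

Transformed code:
def main(count, vals, width):
    count = 16
    step *= vals
    log(vals)
    width = count // 20 // (25 * width)
    count *= width[width]
    count = 40 % count
    vals = log(vals - width)
    width += 6 < count
    emit(width)
    width.j
    width = count - 14
    return count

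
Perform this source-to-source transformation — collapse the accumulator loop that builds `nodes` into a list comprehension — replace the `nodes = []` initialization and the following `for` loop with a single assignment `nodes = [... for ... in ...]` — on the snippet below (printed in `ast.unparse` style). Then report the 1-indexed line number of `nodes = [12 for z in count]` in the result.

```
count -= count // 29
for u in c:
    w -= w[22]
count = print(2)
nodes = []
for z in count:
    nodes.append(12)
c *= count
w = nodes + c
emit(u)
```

5

Transformed code:
count -= count // 29
for u in c:
    w -= w[22]
count = print(2)
nodes = [12 for z in count]
c *= count
w = nodes + c
emit(u)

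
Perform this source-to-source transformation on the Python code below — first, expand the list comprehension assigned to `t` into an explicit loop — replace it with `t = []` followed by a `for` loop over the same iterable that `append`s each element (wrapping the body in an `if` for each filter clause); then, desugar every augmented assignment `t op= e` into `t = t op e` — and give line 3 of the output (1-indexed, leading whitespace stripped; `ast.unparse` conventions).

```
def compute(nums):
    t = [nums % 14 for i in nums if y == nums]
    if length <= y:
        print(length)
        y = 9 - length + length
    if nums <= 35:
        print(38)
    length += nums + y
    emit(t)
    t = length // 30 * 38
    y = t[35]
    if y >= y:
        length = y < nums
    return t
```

for i in nums:

Transformed code:
def compute(nums):
    t = []
    for i in nums:
        if y == nums:
            t.append(nums % 14)
    if length <= y:
        print(length)
        y = 9 - length + length
    if nums <= 35:
        print(38)
    length = length + (nums + y)
    emit(t)
    t = length // 30 * 38
    y = t[35]
    if y >= y:
        length = y < nums
    return t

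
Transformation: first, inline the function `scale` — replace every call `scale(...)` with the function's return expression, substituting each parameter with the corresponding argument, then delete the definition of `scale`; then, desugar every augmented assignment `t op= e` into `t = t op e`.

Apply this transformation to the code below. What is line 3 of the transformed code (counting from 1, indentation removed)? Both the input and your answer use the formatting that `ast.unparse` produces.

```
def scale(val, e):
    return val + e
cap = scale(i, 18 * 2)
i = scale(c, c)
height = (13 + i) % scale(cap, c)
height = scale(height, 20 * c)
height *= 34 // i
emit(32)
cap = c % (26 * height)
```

height = (13 + i) % (cap + c)

Transformed code:
cap = i + 18 * 2
i = c + c
height = (13 + i) % (cap + c)
height = height + 20 * c
height = height * (34 // i)
emit(32)
cap = c % (26 * height)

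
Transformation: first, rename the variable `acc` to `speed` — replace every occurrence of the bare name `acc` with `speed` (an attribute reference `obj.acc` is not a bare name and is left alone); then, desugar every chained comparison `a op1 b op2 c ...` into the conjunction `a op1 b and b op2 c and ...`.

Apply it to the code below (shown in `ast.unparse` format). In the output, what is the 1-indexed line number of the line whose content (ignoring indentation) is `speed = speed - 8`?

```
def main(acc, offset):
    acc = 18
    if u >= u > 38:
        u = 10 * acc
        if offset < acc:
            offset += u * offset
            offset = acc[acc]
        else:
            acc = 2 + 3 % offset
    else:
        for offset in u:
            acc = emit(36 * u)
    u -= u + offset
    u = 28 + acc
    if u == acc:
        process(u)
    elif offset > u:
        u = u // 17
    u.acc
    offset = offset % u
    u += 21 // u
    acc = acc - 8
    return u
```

22

Transformed code:
def main(speed, offset):
    speed = 18
    if u >= u and u > 38:
        u = 10 * speed
        if offset < speed:
            offset += u * offset
            offset = speed[speed]
        else:
            speed = 2 + 3 % offset
    else:
        for offset in u:
            speed = emit(36 * u)
    u -= u + offset
    u = 28 + speed
    if u == speed:
        process(u)
    elif offset > u:
        u = u // 17
    u.acc
    offset = offset % u
    u += 21 // u
    speed = speed - 8
    return u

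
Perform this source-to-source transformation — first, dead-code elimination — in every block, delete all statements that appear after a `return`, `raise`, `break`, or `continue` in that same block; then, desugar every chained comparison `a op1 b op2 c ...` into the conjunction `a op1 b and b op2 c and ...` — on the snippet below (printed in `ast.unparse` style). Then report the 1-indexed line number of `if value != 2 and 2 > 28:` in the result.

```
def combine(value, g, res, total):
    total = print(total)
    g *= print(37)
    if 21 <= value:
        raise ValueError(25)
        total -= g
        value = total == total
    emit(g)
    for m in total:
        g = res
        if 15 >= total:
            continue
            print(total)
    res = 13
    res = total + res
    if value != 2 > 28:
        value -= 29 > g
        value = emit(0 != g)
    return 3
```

13

Transformed code:
def combine(value, g, res, total):
    total = print(total)
    g *= print(37)
    if 21 <= value:
        raise ValueError(25)
    emit(g)
    for m in total:
        g = res
        if 15 >= total:
            continue
    res = 13
    res = total + res
    if value != 2 and 2 > 28:
        value -= 29 > g
        value = emit(0 != g)
    return 3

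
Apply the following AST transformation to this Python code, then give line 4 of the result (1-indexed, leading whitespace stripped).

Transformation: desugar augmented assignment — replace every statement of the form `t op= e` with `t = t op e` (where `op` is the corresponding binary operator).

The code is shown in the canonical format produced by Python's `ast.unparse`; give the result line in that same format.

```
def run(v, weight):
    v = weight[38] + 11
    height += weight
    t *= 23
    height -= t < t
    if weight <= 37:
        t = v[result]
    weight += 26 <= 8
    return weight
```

Transformed code:
def run(v, weight):
    v = weight[38] + 11
    height = height + weight
    t = t * 23
    height = height - (t < t)
    if weight <= 37:
        t = v[result]
    weight = weight + (26 <= 8)
    return weight

t = t * 23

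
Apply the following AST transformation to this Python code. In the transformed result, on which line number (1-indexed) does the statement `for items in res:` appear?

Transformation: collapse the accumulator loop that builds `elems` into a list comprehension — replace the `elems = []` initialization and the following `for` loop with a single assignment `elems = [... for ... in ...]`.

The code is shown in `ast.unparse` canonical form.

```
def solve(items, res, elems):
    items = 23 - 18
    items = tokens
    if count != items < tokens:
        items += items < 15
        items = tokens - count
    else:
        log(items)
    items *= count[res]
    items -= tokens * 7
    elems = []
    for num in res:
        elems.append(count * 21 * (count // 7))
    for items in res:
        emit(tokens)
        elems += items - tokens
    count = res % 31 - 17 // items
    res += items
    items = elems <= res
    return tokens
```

12

Transformed code:
def solve(items, res, elems):
    items = 23 - 18
    items = tokens
    if count != items < tokens:
        items += items < 15
        items = tokens - count
    else:
        log(items)
    items *= count[res]
    items -= tokens * 7
    elems = [count * 21 * (count // 7) for num in res]
    for items in res:
        emit(tokens)
        elems += items - tokens
    count = res % 31 - 17 // items
    res += items
    items = elems <= res
    return tokens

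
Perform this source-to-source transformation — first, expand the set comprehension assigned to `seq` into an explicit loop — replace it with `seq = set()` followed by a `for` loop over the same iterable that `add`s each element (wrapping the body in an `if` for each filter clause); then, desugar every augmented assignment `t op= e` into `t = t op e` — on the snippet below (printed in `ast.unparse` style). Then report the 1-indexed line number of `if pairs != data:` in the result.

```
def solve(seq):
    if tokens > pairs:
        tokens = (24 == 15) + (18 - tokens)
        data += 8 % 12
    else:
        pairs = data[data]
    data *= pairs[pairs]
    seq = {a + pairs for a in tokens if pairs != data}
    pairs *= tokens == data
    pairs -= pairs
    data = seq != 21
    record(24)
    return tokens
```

10

Transformed code:
def solve(seq):
    if tokens > pairs:
        tokens = (24 == 15) + (18 - tokens)
        data = data + 8 % 12
    else:
        pairs = data[data]
    data = data * pairs[pairs]
    seq = set()
    for a in tokens:
        if pairs != data:
            seq.add(a + pairs)
    pairs = pairs * (tokens == data)
    pairs = pairs - pairs
    data = seq != 21
    record(24)
    return tokens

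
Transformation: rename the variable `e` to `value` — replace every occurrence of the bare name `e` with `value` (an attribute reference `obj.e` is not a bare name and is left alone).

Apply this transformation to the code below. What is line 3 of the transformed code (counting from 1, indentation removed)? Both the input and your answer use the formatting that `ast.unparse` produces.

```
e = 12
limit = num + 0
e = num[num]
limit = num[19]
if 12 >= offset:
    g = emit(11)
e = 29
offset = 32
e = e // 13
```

Transformed code:
value = 12
limit = num + 0
value = num[num]
limit = num[19]
if 12 >= offset:
    g = emit(11)
value = 29
offset = 32
value = value // 13

value = num[num]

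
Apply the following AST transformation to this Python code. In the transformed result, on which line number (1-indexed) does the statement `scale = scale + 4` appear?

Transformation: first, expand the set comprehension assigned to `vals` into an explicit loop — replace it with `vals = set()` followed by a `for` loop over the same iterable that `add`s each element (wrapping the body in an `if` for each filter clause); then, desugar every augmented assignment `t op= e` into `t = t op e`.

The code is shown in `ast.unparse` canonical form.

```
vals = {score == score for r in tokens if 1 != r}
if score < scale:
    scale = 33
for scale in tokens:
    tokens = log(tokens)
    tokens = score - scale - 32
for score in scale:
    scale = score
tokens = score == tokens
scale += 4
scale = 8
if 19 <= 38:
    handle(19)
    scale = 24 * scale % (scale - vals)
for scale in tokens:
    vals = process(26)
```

Transformed code:
vals = set()
for r in tokens:
    if 1 != r:
        vals.add(score == score)
if score < scale:
    scale = 33
for scale in tokens:
    tokens = log(tokens)
    tokens = score - scale - 32
for score in scale:
    scale = score
tokens = score == tokens
scale = scale + 4
scale = 8
if 19 <= 38:
    handle(19)
    scale = 24 * scale % (scale - vals)
for scale in tokens:
    vals = process(26)

13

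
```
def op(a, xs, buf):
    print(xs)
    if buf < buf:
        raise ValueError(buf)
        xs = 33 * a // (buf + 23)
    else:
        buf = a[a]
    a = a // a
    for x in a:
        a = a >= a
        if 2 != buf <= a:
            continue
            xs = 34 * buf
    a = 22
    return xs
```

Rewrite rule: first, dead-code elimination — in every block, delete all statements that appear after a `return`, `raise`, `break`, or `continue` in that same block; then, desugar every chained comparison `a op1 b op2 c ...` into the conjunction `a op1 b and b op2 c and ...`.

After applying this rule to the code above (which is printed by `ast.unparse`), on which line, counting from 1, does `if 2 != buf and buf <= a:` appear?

Transformed code:
def op(a, xs, buf):
    print(xs)
    if buf < buf:
        raise ValueError(buf)
    else:
        buf = a[a]
    a = a // a
    for x in a:
        a = a >= a
        if 2 != buf and buf <= a:
            continue
    a = 22
    return xs

10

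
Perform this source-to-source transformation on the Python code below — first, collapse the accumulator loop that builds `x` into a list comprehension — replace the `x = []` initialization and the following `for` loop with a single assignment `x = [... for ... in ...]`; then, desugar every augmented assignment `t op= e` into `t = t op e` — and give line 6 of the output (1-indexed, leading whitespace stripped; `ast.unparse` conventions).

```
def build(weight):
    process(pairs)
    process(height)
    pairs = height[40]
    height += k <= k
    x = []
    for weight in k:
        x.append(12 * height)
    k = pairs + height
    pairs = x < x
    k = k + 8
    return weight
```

Transformed code:
def build(weight):
    process(pairs)
    process(height)
    pairs = height[40]
    height = height + (k <= k)
    x = [12 * height for weight in k]
    k = pairs + height
    pairs = x < x
    k = k + 8
    return weight

x = [12 * height for weight in k]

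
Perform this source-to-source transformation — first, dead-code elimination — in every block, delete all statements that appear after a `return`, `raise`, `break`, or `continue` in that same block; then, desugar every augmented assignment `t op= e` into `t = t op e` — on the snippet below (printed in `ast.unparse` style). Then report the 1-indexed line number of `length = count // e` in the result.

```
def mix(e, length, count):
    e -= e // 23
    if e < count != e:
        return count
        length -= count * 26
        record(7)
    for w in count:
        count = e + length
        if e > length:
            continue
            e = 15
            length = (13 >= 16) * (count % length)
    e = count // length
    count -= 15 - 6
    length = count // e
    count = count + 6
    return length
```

11

Transformed code:
def mix(e, length, count):
    e = e - e // 23
    if e < count != e:
        return count
    for w in count:
        count = e + length
        if e > length:
            continue
    e = count // length
    count = count - (15 - 6)
    length = count // e
    count = count + 6
    return length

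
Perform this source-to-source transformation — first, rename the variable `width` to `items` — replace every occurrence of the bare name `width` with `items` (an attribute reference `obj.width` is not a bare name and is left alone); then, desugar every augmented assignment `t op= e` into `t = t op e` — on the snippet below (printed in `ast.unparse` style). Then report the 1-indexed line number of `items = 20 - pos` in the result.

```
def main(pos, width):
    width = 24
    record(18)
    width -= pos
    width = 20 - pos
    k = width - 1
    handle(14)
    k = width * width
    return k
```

5

Transformed code:
def main(pos, items):
    items = 24
    record(18)
    items = items - pos
    items = 20 - pos
    k = items - 1
    handle(14)
    k = items * items
    return k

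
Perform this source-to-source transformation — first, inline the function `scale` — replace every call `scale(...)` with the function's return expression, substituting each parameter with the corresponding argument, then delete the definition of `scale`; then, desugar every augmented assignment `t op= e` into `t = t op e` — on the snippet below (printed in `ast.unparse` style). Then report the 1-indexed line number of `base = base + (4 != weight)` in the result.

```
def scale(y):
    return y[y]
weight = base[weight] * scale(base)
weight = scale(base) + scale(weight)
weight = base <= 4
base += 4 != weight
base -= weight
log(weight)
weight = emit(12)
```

Transformed code:
weight = base[weight] * base[base]
weight = base[base] + weight[weight]
weight = base <= 4
base = base + (4 != weight)
base = base - weight
log(weight)
weight = emit(12)

4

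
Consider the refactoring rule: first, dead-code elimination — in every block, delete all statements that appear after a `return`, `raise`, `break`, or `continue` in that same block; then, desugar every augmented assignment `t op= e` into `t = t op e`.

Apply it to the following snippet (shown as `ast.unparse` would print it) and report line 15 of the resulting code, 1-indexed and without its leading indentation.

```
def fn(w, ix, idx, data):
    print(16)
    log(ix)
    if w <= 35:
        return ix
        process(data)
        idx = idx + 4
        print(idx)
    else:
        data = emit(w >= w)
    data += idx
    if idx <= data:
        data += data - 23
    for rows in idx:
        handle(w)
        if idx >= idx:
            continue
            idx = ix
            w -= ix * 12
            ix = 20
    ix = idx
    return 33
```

ix = idx

Transformed code:
def fn(w, ix, idx, data):
    print(16)
    log(ix)
    if w <= 35:
        return ix
    else:
        data = emit(w >= w)
    data = data + idx
    if idx <= data:
        data = data + (data - 23)
    for rows in idx:
        handle(w)
        if idx >= idx:
            continue
    ix = idx
    return 33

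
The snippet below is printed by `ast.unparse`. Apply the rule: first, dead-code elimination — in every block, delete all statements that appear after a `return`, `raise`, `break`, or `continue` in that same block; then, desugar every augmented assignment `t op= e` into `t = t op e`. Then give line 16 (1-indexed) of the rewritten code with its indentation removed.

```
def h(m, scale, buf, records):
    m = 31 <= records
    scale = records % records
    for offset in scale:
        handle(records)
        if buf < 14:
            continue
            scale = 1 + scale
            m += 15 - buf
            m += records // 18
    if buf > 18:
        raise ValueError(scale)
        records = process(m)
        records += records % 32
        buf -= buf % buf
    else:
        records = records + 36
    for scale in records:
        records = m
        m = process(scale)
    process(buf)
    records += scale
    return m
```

Transformed code:
def h(m, scale, buf, records):
    m = 31 <= records
    scale = records % records
    for offset in scale:
        handle(records)
        if buf < 14:
            continue
    if buf > 18:
        raise ValueError(scale)
    else:
        records = records + 36
    for scale in records:
        records = m
        m = process(scale)
    process(buf)
    records = records + scale
    return m

records = records + scale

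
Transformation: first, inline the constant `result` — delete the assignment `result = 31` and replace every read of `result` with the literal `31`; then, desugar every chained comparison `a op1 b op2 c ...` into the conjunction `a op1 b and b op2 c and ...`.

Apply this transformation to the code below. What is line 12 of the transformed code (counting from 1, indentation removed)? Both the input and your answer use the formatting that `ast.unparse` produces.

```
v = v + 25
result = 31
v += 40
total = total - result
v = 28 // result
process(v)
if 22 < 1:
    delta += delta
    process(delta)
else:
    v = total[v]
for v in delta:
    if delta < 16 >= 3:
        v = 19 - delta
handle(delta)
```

Transformed code:
v = v + 25
v += 40
total = total - 31
v = 28 // 31
process(v)
if 22 < 1:
    delta += delta
    process(delta)
else:
    v = total[v]
for v in delta:
    if delta < 16 and 16 >= 3:
        v = 19 - delta
handle(delta)

if delta < 16 and 16 >= 3:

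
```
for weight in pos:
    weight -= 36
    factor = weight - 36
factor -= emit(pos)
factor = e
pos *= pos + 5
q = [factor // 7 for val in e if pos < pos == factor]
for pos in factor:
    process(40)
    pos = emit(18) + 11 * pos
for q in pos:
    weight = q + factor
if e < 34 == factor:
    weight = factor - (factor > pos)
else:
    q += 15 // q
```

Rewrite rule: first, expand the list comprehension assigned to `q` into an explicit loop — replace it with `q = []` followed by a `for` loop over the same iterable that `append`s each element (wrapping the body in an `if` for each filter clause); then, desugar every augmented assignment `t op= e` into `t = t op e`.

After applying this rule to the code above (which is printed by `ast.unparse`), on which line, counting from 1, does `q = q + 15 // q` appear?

Transformed code:
for weight in pos:
    weight = weight - 36
    factor = weight - 36
factor = factor - emit(pos)
factor = e
pos = pos * (pos + 5)
q = []
for val in e:
    if pos < pos == factor:
        q.append(factor // 7)
for pos in factor:
    process(40)
    pos = emit(18) + 11 * pos
for q in pos:
    weight = q + factor
if e < 34 == factor:
    weight = factor - (factor > pos)
else:
    q = q + 15 // q

19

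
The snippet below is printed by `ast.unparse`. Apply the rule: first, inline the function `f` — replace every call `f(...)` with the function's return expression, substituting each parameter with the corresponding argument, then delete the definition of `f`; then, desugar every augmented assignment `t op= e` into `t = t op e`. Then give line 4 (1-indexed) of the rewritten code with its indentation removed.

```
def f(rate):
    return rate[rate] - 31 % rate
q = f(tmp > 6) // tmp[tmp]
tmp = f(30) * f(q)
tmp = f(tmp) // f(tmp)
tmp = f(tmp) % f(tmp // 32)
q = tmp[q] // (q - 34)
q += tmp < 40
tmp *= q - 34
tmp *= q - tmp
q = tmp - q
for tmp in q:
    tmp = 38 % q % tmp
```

Transformed code:
q = ((tmp > 6)[tmp > 6] - 31 % (tmp > 6)) // tmp[tmp]
tmp = (30[30] - 31 % 30) * (q[q] - 31 % q)
tmp = (tmp[tmp] - 31 % tmp) // (tmp[tmp] - 31 % tmp)
tmp = (tmp[tmp] - 31 % tmp) % ((tmp // 32)[tmp // 32] - 31 % (tmp // 32))
q = tmp[q] // (q - 34)
q = q + (tmp < 40)
tmp = tmp * (q - 34)
tmp = tmp * (q - tmp)
q = tmp - q
for tmp in q:
    tmp = 38 % q % tmp

tmp = (tmp[tmp] - 31 % tmp) % ((tmp // 32)[tmp // 32] - 31 % (tmp // 32))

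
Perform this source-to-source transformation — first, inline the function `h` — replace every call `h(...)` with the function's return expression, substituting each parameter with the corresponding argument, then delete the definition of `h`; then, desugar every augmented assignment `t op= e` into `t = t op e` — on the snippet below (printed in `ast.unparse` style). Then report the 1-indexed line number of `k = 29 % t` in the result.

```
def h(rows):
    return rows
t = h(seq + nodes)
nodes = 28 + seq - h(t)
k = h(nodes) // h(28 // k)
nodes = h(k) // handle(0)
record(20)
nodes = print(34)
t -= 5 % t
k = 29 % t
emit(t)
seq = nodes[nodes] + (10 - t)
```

8

Transformed code:
t = seq + nodes
nodes = 28 + seq - t
k = nodes // (28 // k)
nodes = k // handle(0)
record(20)
nodes = print(34)
t = t - 5 % t
k = 29 % t
emit(t)
seq = nodes[nodes] + (10 - t)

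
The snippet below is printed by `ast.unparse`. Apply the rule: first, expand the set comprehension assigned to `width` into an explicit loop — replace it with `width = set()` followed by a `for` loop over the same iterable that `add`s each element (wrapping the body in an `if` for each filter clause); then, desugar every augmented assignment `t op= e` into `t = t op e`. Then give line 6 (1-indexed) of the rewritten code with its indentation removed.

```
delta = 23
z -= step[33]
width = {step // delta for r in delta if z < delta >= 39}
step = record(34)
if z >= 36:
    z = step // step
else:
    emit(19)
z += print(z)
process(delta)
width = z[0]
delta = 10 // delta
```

Transformed code:
delta = 23
z = z - step[33]
width = set()
for r in delta:
    if z < delta >= 39:
        width.add(step // delta)
step = record(34)
if z >= 36:
    z = step // step
else:
    emit(19)
z = z + print(z)
process(delta)
width = z[0]
delta = 10 // delta

width.add(step // delta)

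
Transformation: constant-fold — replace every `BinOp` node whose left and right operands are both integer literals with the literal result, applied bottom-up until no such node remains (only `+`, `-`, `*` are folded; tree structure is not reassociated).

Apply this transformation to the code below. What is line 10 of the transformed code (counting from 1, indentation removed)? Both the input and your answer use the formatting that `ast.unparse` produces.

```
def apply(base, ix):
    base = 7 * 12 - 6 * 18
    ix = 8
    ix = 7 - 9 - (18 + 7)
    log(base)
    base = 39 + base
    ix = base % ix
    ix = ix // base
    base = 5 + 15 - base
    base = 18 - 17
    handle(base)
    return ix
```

base = 1

Transformed code:
def apply(base, ix):
    base = -24
    ix = 8
    ix = -27
    log(base)
    base = 39 + base
    ix = base % ix
    ix = ix // base
    base = 20 - base
    base = 1
    handle(base)
    return ix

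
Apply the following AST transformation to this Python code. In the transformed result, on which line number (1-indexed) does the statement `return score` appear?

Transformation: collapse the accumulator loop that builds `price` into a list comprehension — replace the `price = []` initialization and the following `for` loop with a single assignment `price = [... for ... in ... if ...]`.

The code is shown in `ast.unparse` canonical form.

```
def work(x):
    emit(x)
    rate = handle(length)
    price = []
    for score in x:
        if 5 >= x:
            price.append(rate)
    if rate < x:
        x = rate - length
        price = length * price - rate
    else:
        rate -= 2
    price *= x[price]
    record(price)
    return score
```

Transformed code:
def work(x):
    emit(x)
    rate = handle(length)
    price = [rate for score in x if 5 >= x]
    if rate < x:
        x = rate - length
        price = length * price - rate
    else:
        rate -= 2
    price *= x[price]
    record(price)
    return score

12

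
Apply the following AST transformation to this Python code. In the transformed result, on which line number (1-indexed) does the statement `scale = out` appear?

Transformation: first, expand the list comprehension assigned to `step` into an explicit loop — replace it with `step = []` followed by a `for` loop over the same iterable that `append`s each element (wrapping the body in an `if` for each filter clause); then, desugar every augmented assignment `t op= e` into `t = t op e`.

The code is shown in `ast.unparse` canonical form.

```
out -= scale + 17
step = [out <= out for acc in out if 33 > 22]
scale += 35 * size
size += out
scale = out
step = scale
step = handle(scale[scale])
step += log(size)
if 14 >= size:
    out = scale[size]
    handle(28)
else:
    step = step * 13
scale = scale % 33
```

Transformed code:
out = out - (scale + 17)
step = []
for acc in out:
    if 33 > 22:
        step.append(out <= out)
scale = scale + 35 * size
size = size + out
scale = out
step = scale
step = handle(scale[scale])
step = step + log(size)
if 14 >= size:
    out = scale[size]
    handle(28)
else:
    step = step * 13
scale = scale % 33

8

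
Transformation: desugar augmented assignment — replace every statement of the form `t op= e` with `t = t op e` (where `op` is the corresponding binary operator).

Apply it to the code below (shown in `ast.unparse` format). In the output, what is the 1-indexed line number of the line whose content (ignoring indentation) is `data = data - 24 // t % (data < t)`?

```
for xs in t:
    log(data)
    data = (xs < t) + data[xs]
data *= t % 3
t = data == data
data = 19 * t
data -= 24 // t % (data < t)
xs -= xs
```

7

Transformed code:
for xs in t:
    log(data)
    data = (xs < t) + data[xs]
data = data * (t % 3)
t = data == data
data = 19 * t
data = data - 24 // t % (data < t)
xs = xs - xs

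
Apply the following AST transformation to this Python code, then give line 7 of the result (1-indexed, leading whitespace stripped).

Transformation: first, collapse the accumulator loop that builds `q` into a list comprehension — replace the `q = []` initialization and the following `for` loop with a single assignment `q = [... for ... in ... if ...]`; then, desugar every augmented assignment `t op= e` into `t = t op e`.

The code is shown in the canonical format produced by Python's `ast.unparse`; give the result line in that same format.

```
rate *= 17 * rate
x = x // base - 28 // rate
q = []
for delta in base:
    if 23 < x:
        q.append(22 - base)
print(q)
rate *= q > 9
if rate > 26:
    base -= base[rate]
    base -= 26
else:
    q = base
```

base = base - base[rate]

Transformed code:
rate = rate * (17 * rate)
x = x // base - 28 // rate
q = [22 - base for delta in base if 23 < x]
print(q)
rate = rate * (q > 9)
if rate > 26:
    base = base - base[rate]
    base = base - 26
else:
    q = base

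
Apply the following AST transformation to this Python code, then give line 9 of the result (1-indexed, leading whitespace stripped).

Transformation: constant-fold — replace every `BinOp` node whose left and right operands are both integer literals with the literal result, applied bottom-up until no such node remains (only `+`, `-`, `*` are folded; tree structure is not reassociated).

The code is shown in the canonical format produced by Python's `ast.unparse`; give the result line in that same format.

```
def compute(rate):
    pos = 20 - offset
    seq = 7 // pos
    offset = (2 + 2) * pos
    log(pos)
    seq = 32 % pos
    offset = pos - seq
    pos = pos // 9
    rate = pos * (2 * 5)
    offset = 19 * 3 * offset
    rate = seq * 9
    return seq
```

rate = pos * 10

Transformed code:
def compute(rate):
    pos = 20 - offset
    seq = 7 // pos
    offset = 4 * pos
    log(pos)
    seq = 32 % pos
    offset = pos - seq
    pos = pos // 9
    rate = pos * 10
    offset = 57 * offset
    rate = seq * 9
    return seq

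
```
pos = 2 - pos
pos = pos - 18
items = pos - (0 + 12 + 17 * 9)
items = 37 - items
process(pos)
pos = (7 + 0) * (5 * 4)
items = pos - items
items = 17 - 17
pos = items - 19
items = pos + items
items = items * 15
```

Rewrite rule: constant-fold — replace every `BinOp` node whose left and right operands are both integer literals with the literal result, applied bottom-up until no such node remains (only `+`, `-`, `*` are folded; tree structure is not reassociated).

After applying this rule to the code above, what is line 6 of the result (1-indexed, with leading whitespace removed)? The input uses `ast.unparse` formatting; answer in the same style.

Transformed code:
pos = 2 - pos
pos = pos - 18
items = pos - 165
items = 37 - items
process(pos)
pos = 140
items = pos - items
items = 0
pos = items - 19
items = pos + items
items = items * 15

pos = 140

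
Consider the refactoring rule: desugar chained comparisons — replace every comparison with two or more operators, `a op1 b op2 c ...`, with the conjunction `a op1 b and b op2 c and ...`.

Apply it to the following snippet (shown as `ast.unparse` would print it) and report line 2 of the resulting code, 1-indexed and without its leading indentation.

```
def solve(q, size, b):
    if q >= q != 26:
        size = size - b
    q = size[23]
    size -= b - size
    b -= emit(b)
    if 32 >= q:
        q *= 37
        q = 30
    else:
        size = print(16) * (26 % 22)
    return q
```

if q >= q and q != 26:

Transformed code:
def solve(q, size, b):
    if q >= q and q != 26:
        size = size - b
    q = size[23]
    size -= b - size
    b -= emit(b)
    if 32 >= q:
        q *= 37
        q = 30
    else:
        size = print(16) * (26 % 22)
    return q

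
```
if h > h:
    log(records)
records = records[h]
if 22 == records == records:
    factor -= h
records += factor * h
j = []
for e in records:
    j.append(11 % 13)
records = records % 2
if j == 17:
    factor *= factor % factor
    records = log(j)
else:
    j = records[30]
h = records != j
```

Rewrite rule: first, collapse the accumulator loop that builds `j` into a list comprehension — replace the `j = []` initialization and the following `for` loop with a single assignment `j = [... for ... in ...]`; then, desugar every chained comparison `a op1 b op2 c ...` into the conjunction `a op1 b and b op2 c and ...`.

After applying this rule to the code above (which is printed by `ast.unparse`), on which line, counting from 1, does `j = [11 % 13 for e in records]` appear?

7

Transformed code:
if h > h:
    log(records)
records = records[h]
if 22 == records and records == records:
    factor -= h
records += factor * h
j = [11 % 13 for e in records]
records = records % 2
if j == 17:
    factor *= factor % factor
    records = log(j)
else:
    j = records[30]
h = records != j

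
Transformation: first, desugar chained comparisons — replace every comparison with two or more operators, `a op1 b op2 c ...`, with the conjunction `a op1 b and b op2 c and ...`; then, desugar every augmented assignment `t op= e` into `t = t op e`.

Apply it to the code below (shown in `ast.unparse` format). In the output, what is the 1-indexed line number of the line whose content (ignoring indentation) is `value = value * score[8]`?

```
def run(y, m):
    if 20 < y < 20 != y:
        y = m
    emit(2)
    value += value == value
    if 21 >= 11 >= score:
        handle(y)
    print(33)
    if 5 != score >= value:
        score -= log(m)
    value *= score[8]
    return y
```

Transformed code:
def run(y, m):
    if 20 < y and y < 20 and (20 != y):
        y = m
    emit(2)
    value = value + (value == value)
    if 21 >= 11 and 11 >= score:
        handle(y)
    print(33)
    if 5 != score and score >= value:
        score = score - log(m)
    value = value * score[8]
    return y

11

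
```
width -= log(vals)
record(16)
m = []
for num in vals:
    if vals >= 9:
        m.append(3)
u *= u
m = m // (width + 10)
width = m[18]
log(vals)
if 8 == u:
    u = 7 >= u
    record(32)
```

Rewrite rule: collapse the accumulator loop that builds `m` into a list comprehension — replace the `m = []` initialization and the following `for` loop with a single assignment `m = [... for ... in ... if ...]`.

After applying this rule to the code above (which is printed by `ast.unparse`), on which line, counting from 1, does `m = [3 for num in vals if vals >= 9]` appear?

Transformed code:
width -= log(vals)
record(16)
m = [3 for num in vals if vals >= 9]
u *= u
m = m // (width + 10)
width = m[18]
log(vals)
if 8 == u:
    u = 7 >= u
    record(32)

3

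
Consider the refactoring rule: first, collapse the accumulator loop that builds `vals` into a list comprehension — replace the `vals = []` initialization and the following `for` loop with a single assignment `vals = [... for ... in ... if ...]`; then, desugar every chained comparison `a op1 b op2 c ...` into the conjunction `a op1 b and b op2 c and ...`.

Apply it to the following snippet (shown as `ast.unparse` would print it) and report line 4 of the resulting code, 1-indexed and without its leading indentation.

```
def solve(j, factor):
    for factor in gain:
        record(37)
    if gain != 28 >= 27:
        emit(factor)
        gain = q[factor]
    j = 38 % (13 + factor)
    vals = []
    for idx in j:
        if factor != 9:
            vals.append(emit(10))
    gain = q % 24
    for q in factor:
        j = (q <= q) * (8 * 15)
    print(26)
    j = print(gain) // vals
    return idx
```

Transformed code:
def solve(j, factor):
    for factor in gain:
        record(37)
    if gain != 28 and 28 >= 27:
        emit(factor)
        gain = q[factor]
    j = 38 % (13 + factor)
    vals = [emit(10) for idx in j if factor != 9]
    gain = q % 24
    for q in factor:
        j = (q <= q) * (8 * 15)
    print(26)
    j = print(gain) // vals
    return idx

if gain != 28 and 28 >= 27:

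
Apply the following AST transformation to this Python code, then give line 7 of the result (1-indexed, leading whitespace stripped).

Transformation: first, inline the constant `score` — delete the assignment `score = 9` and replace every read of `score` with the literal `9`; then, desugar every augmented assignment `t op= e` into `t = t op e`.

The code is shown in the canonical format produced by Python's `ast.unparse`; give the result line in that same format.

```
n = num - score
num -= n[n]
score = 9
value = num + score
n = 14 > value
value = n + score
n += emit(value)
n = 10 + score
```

Transformed code:
n = num - 9
num = num - n[n]
value = num + 9
n = 14 > value
value = n + 9
n = n + emit(value)
n = 10 + 9

n = 10 + 9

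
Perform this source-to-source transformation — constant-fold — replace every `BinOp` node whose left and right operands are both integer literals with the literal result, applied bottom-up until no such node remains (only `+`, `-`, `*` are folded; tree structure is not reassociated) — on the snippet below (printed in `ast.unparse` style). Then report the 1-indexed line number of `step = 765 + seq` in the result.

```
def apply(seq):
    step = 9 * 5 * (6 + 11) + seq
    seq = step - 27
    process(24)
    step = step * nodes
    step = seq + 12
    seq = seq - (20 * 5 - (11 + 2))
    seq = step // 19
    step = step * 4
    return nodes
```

Transformed code:
def apply(seq):
    step = 765 + seq
    seq = step - 27
    process(24)
    step = step * nodes
    step = seq + 12
    seq = seq - 87
    seq = step // 19
    step = step * 4
    return nodes

2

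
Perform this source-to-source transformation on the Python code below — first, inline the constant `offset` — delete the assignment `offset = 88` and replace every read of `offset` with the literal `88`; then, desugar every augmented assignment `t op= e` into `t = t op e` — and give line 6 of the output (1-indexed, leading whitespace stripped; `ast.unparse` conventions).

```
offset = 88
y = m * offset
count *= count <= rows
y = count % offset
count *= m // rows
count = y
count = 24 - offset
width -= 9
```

Transformed code:
y = m * 88
count = count * (count <= rows)
y = count % 88
count = count * (m // rows)
count = y
count = 24 - 88
width = width - 9

count = 24 - 88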